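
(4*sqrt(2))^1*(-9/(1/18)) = -648*sqrt(2) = -916.41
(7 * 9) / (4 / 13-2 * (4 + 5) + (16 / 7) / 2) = -1911 / 502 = -3.81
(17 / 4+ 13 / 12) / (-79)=-16 / 237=-0.07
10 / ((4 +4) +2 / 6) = 6 / 5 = 1.20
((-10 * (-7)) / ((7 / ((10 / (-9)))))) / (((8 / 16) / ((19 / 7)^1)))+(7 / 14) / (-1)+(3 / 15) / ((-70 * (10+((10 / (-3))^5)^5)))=-273678571428339542745837441109 / 4499999999996187201257506500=-60.82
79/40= 1.98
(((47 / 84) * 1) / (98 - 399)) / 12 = -47 / 303408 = -0.00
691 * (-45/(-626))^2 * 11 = 15392025/391876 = 39.28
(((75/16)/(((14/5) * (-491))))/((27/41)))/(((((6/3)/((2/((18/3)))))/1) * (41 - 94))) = 5125/314774208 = 0.00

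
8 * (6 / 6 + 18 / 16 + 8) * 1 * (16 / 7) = 1296 / 7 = 185.14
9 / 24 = 3 / 8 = 0.38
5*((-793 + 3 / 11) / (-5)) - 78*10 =140 / 11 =12.73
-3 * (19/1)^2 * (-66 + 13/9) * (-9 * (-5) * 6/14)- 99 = 1348236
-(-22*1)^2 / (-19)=484 / 19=25.47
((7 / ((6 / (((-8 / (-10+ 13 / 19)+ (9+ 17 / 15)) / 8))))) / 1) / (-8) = -532 / 2655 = -0.20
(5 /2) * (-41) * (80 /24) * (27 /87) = -3075 /29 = -106.03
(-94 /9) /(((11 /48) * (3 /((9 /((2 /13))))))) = -9776 /11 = -888.73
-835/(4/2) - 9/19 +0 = -15883/38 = -417.97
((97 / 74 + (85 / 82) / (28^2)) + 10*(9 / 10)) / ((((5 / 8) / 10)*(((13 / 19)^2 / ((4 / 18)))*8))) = 2951658379 / 301494648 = 9.79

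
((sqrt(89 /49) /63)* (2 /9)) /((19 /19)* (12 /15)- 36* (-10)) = 5* sqrt(89) /3580038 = 0.00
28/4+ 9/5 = 44/5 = 8.80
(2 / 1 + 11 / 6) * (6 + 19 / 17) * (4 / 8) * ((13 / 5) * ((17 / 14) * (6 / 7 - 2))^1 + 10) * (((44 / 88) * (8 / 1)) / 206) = 726363 / 428995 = 1.69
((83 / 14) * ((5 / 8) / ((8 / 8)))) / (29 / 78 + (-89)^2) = 16185 / 34600552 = 0.00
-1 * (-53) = 53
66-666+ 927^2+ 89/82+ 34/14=858732.51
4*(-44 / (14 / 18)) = -1584 / 7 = -226.29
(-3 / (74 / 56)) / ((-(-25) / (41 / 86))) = -1722 / 39775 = -0.04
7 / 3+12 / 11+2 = 179 / 33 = 5.42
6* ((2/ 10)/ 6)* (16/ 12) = 4/ 15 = 0.27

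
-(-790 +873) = -83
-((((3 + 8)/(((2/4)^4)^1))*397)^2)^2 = -23834865102665875456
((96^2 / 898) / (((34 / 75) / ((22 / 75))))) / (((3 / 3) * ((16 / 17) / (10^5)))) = 316800000 / 449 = 705567.93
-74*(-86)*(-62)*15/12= -493210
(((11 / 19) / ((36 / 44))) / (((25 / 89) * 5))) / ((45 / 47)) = 506143 / 961875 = 0.53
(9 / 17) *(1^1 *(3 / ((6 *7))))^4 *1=9 / 653072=0.00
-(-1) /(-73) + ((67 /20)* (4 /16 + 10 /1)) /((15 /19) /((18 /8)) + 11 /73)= 834242531 /12188080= 68.45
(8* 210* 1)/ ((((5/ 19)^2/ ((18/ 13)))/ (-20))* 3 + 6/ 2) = 14555520/ 25927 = 561.40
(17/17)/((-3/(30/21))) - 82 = -1732/21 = -82.48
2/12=1/6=0.17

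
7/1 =7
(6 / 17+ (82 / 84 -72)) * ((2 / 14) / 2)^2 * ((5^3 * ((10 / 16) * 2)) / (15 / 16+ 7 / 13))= -38.17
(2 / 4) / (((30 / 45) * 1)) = 3 / 4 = 0.75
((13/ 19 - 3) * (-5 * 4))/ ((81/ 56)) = 49280/ 1539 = 32.02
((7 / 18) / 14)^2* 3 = 1 / 432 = 0.00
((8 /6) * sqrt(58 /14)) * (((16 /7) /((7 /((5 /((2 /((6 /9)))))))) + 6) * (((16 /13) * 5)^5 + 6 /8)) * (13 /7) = 970015227046 * sqrt(203) /47474973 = 291113.16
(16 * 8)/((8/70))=1120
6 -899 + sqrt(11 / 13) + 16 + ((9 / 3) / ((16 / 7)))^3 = -3582931 / 4096 + sqrt(143) / 13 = -873.82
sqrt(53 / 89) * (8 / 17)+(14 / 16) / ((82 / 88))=8 * sqrt(4717) / 1513+77 / 82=1.30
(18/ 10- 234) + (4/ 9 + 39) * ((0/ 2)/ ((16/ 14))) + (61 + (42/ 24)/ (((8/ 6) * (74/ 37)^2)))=-54679/ 320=-170.87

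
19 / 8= 2.38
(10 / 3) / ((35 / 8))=16 / 21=0.76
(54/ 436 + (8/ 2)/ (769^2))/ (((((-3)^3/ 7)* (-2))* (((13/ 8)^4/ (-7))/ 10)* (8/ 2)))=-2002978127360/ 49706862456303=-0.04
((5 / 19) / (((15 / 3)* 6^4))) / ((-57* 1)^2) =1 / 80003376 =0.00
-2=-2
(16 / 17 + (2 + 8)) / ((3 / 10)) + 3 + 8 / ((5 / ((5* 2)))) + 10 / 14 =6686 / 119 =56.18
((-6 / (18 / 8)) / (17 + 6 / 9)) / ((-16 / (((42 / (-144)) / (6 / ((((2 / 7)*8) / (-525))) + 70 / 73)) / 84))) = 0.00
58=58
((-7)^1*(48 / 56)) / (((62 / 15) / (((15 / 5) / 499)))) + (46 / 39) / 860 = -1908163 / 259415130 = -0.01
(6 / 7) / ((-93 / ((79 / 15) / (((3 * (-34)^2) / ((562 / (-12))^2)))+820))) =-1541868319 / 203190120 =-7.59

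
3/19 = 0.16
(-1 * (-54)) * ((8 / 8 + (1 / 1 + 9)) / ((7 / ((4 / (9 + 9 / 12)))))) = 3168 / 91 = 34.81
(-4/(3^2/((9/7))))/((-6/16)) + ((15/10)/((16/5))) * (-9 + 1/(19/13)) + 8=35915/6384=5.63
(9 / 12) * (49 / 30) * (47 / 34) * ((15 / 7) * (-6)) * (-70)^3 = 126952875 / 17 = 7467816.18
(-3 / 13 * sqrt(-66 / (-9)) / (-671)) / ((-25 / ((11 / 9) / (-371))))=sqrt(66) / 66195675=0.00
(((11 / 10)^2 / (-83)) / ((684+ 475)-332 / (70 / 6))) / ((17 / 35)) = -5929 / 223327436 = -0.00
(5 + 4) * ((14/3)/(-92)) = -21/46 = -0.46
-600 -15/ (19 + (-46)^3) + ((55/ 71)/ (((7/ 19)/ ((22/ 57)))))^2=-14407069893365/ 24038174853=-599.34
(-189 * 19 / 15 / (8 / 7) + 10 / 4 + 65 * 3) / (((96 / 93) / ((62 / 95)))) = -460319 / 60800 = -7.57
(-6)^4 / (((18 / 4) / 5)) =1440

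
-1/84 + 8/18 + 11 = 2881/252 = 11.43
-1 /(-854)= 0.00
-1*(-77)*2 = 154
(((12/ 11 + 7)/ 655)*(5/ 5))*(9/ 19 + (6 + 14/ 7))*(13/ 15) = 186277/ 2053425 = 0.09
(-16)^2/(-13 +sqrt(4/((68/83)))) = -28288/1395 - 128 * sqrt(1411)/1395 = -23.72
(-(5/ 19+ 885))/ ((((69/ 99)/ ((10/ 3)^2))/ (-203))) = 3755906000/ 1311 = 2864916.86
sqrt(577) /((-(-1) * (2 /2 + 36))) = sqrt(577) /37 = 0.65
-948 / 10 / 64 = -237 / 160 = -1.48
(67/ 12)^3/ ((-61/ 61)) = -300763/ 1728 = -174.05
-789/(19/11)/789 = -11/19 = -0.58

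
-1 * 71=-71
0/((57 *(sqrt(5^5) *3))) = 0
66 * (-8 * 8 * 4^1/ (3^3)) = -5632/ 9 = -625.78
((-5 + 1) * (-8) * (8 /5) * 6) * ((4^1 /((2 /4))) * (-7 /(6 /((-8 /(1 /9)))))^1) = 1032192 /5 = 206438.40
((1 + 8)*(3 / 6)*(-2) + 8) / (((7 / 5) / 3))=-2.14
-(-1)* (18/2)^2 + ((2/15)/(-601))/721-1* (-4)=552484273/6499815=85.00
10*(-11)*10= -1100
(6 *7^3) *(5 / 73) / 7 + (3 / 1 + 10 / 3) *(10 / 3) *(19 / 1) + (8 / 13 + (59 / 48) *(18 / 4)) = 116812109 / 273312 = 427.39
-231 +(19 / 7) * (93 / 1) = 150 / 7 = 21.43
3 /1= 3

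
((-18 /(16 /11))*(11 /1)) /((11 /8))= -99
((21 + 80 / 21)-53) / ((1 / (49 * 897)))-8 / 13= -16107736 / 13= -1239056.62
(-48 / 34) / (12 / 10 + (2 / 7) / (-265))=-5565 / 4726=-1.18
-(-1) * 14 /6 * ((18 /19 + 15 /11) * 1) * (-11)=-1127 /19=-59.32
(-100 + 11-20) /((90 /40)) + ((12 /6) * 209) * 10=37184 /9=4131.56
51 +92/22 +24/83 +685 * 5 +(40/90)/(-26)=371785564/106821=3480.45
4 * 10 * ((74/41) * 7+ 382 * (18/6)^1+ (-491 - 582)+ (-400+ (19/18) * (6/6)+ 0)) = -4624460/369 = -12532.41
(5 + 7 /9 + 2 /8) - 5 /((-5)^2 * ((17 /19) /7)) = 13657 /3060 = 4.46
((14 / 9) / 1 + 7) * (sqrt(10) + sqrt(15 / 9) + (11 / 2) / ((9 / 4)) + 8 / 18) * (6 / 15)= 154 * sqrt(15) / 135 + 4004 / 405 + 154 * sqrt(10) / 45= 25.13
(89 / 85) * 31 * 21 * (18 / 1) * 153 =9386118 / 5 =1877223.60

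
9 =9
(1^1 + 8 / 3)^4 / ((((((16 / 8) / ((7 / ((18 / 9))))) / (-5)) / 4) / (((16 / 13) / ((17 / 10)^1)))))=-4580.17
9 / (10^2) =9 / 100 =0.09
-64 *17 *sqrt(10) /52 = -272 *sqrt(10) /13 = -66.16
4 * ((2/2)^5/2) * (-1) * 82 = -164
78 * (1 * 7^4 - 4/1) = 186966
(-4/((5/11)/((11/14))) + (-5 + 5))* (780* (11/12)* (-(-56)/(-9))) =276848/9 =30760.89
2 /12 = 1 /6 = 0.17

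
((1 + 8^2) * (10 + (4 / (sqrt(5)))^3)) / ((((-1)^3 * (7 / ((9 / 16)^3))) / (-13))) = 123201 * sqrt(5) / 2240 + 3080025 / 14336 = 337.83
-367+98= -269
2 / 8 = 1 / 4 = 0.25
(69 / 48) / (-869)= -23 / 13904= -0.00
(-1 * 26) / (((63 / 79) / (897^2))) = -183629654 / 7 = -26232807.71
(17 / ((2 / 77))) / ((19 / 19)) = 1309 / 2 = 654.50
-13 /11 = -1.18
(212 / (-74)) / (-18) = 53 / 333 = 0.16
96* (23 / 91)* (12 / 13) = 26496 / 1183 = 22.40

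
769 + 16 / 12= 2311 / 3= 770.33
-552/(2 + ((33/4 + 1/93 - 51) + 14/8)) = 25668/1813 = 14.16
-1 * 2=-2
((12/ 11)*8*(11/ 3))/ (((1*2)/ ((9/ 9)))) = 16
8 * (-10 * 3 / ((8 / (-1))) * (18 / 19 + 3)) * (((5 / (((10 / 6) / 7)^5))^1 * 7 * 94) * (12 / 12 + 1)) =96744184488 / 95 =1018359836.72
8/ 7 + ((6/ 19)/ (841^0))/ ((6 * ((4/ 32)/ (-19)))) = -48/ 7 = -6.86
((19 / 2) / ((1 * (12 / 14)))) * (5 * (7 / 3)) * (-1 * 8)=-9310 / 9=-1034.44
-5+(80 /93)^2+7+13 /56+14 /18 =1816237 /484344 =3.75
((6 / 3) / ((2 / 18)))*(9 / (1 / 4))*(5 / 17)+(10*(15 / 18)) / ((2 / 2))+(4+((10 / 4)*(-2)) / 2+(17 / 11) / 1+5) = 232217 / 1122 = 206.97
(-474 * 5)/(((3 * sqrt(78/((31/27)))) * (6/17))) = -6715 * sqrt(806)/702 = -271.57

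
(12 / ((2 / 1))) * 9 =54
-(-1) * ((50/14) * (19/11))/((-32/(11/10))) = -95/448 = -0.21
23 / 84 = 0.27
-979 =-979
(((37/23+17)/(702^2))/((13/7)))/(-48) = -749/1768180752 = -0.00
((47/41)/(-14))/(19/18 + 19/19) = -423/10619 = -0.04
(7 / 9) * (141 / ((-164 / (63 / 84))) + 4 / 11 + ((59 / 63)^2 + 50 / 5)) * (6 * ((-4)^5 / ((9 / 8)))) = -45008.10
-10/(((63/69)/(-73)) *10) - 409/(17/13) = -83114/357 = -232.81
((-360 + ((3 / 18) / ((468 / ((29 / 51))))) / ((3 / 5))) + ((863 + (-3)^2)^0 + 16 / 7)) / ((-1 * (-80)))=-1072770113 / 240589440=-4.46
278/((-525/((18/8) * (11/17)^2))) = -50457/101150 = -0.50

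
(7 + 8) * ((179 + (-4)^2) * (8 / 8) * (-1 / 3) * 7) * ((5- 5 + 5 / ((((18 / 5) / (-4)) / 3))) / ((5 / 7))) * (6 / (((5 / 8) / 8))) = 12230400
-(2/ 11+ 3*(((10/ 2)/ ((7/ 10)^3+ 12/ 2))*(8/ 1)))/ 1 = -1332686/ 69773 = -19.10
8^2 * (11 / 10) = 352 / 5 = 70.40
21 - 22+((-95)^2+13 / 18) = 162445 / 18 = 9024.72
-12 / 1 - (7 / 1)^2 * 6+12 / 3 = -302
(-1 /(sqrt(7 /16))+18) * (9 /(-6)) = -27+6 * sqrt(7) /7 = -24.73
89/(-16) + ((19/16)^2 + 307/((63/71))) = 5513063/16128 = 341.83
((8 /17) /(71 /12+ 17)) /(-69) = -0.00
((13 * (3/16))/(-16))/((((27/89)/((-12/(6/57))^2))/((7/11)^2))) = -20466173/7744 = -2642.84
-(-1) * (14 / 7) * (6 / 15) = 0.80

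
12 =12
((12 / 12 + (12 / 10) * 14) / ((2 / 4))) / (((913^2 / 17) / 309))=0.22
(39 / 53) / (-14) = -39 / 742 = -0.05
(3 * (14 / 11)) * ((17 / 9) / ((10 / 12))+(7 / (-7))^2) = 12.47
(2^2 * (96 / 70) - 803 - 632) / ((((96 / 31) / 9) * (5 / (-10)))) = 8309.05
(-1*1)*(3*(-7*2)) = 42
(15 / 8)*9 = 135 / 8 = 16.88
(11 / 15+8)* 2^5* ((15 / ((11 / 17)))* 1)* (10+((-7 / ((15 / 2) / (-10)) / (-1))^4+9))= 43912520480 / 891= 49284534.77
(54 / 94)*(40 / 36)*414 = 12420 / 47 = 264.26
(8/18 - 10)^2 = 91.31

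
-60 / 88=-15 / 22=-0.68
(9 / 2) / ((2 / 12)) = 27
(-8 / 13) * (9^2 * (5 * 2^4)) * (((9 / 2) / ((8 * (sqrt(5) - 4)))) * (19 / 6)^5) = 37141485 * sqrt(5) / 572+37141485 / 143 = 404924.52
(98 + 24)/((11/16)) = 1952/11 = 177.45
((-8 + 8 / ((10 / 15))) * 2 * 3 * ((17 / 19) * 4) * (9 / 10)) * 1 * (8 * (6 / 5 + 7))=2408832 / 475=5071.23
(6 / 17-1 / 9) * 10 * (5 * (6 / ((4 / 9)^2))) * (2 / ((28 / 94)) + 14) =3621375 / 476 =7607.93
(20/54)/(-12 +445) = 10/11691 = 0.00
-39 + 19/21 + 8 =-30.10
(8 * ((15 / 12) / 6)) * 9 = 15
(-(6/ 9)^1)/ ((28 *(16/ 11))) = -11/ 672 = -0.02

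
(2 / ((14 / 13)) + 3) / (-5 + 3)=-17 / 7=-2.43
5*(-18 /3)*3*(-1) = 90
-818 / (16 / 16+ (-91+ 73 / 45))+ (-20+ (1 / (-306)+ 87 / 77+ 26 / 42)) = -843226273 / 93706074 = -9.00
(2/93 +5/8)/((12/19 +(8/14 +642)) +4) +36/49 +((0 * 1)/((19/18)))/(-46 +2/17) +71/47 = 331308677291/147488799696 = 2.25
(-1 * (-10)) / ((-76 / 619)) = -3095 / 38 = -81.45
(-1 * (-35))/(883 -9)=35/874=0.04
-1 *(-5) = 5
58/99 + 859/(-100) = -79241/9900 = -8.00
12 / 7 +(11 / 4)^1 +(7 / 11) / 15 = 20821 / 4620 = 4.51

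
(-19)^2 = 361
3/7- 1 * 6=-39/7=-5.57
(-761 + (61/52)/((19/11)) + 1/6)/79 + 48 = 8986391/234156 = 38.38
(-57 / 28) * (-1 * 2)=57 / 14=4.07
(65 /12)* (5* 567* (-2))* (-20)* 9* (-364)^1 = -2012283000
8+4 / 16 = 33 / 4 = 8.25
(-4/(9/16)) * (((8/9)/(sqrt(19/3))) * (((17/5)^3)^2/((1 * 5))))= -12358435328 * sqrt(57)/120234375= -776.02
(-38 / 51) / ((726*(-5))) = 19 / 92565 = 0.00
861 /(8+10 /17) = 14637 /146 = 100.25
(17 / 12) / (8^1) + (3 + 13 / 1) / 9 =563 / 288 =1.95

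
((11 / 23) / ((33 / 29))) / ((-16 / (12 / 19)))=-29 / 1748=-0.02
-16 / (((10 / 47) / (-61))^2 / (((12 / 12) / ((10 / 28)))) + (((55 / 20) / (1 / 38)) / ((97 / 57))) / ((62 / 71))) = -11073038960704 / 48666817070329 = -0.23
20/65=4/13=0.31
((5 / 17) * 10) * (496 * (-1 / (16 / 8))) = -12400 / 17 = -729.41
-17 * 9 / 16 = -153 / 16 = -9.56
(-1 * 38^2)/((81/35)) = -50540/81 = -623.95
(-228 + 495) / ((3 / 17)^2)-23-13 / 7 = 179525 / 21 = 8548.81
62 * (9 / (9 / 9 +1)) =279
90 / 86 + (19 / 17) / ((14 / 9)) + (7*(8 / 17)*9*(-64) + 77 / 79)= -1531815853 / 808486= -1894.67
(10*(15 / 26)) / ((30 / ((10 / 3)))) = 25 / 39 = 0.64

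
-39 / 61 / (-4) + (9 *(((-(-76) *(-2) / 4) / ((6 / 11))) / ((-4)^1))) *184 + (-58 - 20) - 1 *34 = 7010159 / 244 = 28730.16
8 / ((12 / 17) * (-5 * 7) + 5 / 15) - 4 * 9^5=-293592036 / 1243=-236196.33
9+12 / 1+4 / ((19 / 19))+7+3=35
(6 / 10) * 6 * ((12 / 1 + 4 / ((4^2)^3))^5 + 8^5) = 2854506867193975173129 / 2814749767106560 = 1014124.56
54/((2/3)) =81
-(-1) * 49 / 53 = 49 / 53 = 0.92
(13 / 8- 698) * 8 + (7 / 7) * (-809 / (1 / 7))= -11234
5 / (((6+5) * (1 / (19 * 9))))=855 / 11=77.73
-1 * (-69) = 69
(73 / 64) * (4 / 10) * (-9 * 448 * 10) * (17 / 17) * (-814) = 14974344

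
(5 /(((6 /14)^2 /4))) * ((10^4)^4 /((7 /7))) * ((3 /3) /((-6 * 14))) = -350000000000000000 /27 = -12962962962962962.96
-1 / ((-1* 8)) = 1 / 8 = 0.12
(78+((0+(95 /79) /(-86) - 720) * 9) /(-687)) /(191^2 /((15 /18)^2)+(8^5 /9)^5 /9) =1807294699101825 /1469436111116515615556226021256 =0.00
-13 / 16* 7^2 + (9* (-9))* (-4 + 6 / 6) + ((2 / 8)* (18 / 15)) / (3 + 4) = 113809 / 560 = 203.23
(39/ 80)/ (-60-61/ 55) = -429/ 53776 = -0.01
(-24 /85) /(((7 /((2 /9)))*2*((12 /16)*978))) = -16 /2618595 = -0.00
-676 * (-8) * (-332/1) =-1795456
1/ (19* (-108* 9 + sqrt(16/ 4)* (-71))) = -1/ 21166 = -0.00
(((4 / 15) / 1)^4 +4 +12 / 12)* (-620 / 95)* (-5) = 31419244 / 192375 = 163.32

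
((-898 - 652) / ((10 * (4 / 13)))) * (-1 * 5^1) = 10075 / 4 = 2518.75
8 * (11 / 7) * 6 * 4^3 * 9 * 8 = 2433024 / 7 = 347574.86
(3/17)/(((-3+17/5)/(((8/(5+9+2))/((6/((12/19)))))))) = 15/646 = 0.02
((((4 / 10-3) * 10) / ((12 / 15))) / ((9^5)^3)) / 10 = -13 / 823564528378596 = -0.00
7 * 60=420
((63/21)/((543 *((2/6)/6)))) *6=108/181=0.60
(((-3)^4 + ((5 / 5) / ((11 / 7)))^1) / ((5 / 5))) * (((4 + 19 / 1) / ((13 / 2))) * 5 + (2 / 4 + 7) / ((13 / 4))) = 17960 / 11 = 1632.73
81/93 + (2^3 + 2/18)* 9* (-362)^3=-107352031037/31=-3462968743.13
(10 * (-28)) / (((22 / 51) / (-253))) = 164220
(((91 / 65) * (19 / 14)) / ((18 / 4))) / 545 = 19 / 24525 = 0.00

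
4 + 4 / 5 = 24 / 5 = 4.80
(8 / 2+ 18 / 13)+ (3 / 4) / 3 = 293 / 52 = 5.63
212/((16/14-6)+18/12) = -63.15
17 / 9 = 1.89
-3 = -3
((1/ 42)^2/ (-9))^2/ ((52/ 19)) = 19/ 13106463552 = 0.00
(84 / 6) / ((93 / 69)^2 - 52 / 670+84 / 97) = 240657970 / 44779617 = 5.37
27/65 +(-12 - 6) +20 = 157/65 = 2.42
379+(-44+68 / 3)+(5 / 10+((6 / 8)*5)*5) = 4523 / 12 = 376.92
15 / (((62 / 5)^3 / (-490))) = -3.85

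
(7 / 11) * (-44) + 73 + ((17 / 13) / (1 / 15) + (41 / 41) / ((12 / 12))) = 853 / 13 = 65.62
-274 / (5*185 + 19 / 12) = -3288 / 11119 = -0.30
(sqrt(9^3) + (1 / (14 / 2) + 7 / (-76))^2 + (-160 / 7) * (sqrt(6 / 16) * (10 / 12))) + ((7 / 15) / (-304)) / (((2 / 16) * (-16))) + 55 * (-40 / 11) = -1468866173 / 8490720 - 100 * sqrt(6) / 21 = -184.66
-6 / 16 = -3 / 8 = -0.38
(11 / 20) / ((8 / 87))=957 / 160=5.98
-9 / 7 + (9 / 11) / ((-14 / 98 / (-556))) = 245097 / 77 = 3183.08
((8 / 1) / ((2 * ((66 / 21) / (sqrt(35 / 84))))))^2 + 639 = 232202 / 363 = 639.67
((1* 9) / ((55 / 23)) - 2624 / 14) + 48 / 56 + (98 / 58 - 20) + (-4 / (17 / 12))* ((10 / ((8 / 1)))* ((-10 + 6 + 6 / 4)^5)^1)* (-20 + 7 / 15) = -10528338949 / 1518440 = -6933.65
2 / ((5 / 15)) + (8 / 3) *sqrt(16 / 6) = 16 *sqrt(6) / 9 + 6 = 10.35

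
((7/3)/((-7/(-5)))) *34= 170/3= 56.67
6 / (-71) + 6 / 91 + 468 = 3023628 / 6461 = 467.98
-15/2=-7.50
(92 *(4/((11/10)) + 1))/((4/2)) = 2346/11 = 213.27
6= 6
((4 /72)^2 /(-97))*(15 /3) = -5 /31428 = -0.00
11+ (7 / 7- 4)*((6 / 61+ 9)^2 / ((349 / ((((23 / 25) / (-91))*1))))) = 1300777778 / 118175239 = 11.01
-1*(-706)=706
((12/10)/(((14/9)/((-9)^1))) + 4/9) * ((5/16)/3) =-0.68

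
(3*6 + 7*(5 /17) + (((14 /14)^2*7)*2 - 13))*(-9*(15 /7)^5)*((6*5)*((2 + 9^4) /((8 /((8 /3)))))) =-160577331187500 /285719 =-562011385.97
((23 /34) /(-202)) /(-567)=23 /3894156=0.00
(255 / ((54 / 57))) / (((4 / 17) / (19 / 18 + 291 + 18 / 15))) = 144923963 / 432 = 335472.14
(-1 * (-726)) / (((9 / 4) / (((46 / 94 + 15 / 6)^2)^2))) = 754415582041 / 29278086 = 25767.24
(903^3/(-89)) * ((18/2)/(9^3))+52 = -27257017/267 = -102086.21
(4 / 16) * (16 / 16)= 1 / 4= 0.25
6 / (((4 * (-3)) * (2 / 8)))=-2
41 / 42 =0.98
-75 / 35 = -15 / 7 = -2.14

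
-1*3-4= -7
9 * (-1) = -9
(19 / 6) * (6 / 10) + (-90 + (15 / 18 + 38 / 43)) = -55717 / 645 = -86.38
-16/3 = -5.33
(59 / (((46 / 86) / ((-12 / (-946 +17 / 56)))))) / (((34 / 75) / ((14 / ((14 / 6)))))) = 18.52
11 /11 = 1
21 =21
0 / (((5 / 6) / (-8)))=0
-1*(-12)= 12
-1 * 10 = -10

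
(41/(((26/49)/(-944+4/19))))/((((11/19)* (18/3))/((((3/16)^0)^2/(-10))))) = 9006347/4290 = 2099.38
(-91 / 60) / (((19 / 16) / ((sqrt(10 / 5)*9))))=-1092*sqrt(2) / 95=-16.26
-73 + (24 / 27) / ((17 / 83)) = -10505 / 153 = -68.66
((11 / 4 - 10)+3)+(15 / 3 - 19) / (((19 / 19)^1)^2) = -73 / 4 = -18.25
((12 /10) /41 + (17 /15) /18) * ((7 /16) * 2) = 7147 /88560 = 0.08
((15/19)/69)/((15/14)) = 0.01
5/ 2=2.50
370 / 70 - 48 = -299 / 7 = -42.71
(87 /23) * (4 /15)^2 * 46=12.37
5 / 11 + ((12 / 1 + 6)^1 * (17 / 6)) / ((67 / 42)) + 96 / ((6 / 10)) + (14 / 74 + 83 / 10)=54787207 / 272690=200.91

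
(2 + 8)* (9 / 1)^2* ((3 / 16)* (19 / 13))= 23085 / 104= 221.97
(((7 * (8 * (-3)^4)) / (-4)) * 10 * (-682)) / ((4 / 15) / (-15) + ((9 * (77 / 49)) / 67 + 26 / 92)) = 37541413602000 / 2310179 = 16250434.97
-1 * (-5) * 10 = 50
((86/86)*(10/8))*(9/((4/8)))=45/2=22.50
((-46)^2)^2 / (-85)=-4477456 / 85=-52675.95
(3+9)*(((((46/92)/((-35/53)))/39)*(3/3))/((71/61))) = -6466/32305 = -0.20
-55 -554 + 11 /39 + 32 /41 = -972092 /1599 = -607.94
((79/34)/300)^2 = 6241/104040000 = 0.00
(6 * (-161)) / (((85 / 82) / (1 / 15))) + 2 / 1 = -25554 / 425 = -60.13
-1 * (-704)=704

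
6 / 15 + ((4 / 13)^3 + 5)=59639 / 10985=5.43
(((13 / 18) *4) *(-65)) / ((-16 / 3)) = 845 / 24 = 35.21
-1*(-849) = 849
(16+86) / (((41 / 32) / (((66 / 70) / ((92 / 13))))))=350064 / 33005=10.61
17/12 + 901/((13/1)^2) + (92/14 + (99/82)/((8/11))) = 14.98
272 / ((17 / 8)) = 128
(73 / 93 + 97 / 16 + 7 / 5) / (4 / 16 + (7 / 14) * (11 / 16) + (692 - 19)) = 0.01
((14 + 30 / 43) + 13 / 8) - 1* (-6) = 7679 / 344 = 22.32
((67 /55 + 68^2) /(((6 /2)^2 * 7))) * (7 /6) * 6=254387 /495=513.91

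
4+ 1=5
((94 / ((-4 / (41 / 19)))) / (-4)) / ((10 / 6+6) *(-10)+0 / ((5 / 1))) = -5781 / 34960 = -0.17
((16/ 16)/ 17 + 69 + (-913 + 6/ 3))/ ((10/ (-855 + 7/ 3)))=6102109/ 85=71789.52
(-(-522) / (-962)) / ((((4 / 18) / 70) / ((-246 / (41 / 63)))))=31077270 / 481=64609.71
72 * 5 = 360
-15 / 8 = -1.88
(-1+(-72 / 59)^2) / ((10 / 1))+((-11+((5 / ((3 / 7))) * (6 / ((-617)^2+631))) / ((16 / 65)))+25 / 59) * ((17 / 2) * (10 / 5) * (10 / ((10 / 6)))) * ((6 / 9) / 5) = -143.78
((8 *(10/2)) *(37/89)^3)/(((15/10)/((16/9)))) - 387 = -7301385241/19034163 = -383.59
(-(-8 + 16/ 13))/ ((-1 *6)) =-44/ 39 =-1.13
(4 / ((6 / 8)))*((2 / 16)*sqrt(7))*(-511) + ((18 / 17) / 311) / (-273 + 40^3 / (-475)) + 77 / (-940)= -1022*sqrt(7) / 3 - 3154117433 / 38500885660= -901.40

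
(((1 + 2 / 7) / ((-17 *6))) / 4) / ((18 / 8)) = -0.00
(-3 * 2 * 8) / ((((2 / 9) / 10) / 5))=-10800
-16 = -16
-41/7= -5.86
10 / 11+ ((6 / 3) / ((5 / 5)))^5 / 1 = 362 / 11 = 32.91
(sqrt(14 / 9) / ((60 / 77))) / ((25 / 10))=77 * sqrt(14) / 450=0.64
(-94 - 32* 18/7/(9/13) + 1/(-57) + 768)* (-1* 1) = -221495/399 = -555.13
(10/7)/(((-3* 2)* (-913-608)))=5/31941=0.00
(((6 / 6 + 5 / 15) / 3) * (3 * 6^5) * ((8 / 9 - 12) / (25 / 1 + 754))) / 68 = -28800 / 13243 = -2.17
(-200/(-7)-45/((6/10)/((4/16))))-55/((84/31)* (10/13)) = -2783/168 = -16.57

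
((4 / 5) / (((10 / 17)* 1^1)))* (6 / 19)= 204 / 475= 0.43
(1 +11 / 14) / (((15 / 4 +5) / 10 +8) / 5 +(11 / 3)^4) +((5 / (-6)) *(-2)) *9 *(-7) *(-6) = 2608074810 / 4139737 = 630.01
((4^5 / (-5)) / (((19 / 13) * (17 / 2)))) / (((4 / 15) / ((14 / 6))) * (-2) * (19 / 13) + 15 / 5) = -6.18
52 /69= 0.75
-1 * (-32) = 32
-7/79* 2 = -14/79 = -0.18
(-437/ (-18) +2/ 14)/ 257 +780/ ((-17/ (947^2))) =-22651565797331/ 550494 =-41147706.96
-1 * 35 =-35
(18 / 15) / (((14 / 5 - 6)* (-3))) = 1 / 8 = 0.12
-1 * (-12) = 12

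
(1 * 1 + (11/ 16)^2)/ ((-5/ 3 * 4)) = -1131/ 5120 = -0.22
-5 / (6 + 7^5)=-5 / 16813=-0.00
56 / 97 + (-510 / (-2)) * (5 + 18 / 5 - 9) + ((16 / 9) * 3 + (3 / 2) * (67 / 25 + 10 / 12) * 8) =-392336 / 7275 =-53.93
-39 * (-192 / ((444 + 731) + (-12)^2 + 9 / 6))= 14976 / 2641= 5.67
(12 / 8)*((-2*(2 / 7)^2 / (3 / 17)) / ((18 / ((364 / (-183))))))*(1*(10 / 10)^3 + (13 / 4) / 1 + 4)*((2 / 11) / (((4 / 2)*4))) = 221 / 7686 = 0.03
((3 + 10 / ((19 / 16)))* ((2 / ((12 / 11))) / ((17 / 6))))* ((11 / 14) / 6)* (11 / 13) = 41261 / 50388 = 0.82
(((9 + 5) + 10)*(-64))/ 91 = -1536/ 91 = -16.88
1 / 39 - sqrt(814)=1 / 39 - sqrt(814)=-28.51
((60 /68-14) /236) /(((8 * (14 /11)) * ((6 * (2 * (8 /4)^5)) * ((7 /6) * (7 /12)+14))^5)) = -596079 /621661249275641075448414208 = -0.00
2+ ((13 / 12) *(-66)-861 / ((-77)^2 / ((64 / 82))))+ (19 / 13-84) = -3350687 / 22022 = -152.15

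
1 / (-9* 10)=-1 / 90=-0.01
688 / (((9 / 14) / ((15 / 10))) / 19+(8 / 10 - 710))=-0.97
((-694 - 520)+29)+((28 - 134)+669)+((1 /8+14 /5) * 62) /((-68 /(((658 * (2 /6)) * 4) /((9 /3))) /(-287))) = 37946729 /170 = 223216.05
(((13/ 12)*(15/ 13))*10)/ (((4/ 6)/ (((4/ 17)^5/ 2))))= 9600/ 1419857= 0.01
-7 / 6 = -1.17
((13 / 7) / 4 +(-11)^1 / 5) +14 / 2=737 / 140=5.26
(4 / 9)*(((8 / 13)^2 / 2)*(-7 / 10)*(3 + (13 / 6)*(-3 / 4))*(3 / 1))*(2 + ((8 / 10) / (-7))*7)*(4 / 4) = -1232 / 4225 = -0.29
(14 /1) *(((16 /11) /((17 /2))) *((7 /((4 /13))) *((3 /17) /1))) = 30576 /3179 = 9.62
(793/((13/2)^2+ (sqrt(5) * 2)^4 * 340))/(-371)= -3172/201886699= -0.00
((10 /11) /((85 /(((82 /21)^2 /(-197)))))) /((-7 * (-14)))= -6724 /796053951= -0.00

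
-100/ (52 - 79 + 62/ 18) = 225/ 53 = 4.25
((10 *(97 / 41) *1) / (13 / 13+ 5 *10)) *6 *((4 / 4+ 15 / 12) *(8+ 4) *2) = 104760 / 697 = 150.30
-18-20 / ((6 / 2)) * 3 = -38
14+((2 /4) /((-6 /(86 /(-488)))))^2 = 120026425 /8573184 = 14.00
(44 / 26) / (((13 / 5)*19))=110 / 3211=0.03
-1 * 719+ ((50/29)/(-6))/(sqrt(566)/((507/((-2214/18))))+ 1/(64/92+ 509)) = -1635835967381156824/2275154389270551+ 4761218316205 * sqrt(566)/2275154389270551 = -718.95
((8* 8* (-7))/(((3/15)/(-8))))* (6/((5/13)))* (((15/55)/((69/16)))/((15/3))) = 4472832/1265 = 3535.84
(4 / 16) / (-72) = -1 / 288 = -0.00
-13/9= -1.44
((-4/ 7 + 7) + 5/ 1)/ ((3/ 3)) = 80/ 7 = 11.43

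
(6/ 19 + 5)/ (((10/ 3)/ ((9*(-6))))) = -86.12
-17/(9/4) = -7.56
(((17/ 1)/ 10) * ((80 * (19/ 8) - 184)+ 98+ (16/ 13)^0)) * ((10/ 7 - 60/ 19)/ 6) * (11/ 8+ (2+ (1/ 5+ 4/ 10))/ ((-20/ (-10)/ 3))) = -82501/ 304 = -271.38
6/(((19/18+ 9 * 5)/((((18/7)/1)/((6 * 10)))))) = 0.01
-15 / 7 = -2.14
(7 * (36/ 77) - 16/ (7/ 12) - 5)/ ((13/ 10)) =-22450/ 1001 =-22.43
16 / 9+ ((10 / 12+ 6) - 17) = -151 / 18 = -8.39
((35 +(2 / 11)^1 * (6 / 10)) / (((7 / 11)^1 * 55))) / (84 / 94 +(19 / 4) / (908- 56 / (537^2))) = 95054887039888 / 85174444826625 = 1.12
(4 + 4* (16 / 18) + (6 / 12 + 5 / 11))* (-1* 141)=-79195 / 66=-1199.92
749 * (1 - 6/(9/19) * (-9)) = 86135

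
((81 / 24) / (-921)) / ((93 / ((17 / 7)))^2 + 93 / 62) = -867 / 347306644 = -0.00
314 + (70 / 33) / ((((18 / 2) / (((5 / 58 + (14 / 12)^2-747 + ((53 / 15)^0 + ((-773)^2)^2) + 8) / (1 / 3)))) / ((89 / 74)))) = 1161118447054758953 / 3824172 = 303626104436.40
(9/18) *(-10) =-5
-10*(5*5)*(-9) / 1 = 2250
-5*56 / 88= -35 / 11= -3.18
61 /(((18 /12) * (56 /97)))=5917 /84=70.44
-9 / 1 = -9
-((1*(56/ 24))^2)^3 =-117649/ 729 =-161.38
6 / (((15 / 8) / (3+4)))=112 / 5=22.40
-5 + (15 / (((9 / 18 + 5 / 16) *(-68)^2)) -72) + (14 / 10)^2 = -7047757 / 93925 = -75.04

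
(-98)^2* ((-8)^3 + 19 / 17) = -83410740 / 17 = -4906514.12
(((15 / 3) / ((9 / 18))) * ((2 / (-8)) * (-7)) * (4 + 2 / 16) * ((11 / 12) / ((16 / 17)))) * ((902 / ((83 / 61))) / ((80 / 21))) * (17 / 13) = 141418727373 / 8839168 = 15999.10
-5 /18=-0.28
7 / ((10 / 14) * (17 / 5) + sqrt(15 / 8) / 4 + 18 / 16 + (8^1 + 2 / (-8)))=165424 / 266881 - 2744 * sqrt(30) / 800643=0.60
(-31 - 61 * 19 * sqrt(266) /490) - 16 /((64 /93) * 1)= -92.83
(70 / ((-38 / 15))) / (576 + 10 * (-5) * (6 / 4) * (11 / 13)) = -2275 / 42199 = -0.05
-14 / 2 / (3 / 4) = -28 / 3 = -9.33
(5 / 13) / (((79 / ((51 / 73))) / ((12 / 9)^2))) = 1360 / 224913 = 0.01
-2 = -2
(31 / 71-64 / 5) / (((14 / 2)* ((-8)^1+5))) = 209 / 355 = 0.59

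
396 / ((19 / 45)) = 17820 / 19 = 937.89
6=6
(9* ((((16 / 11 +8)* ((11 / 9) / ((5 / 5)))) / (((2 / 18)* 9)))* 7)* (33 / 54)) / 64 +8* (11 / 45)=6413 / 720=8.91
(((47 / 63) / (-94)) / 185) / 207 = -1 / 4825170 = -0.00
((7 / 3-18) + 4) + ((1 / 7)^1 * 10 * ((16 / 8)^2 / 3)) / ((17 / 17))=-205 / 21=-9.76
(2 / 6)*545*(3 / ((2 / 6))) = 1635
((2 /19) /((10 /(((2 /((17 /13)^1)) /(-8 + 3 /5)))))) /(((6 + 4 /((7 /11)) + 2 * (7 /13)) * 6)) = -1183 /43597248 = -0.00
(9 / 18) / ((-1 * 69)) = -1 / 138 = -0.01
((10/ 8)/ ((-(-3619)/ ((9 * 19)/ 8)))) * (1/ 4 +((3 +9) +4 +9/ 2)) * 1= 70965/ 463232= 0.15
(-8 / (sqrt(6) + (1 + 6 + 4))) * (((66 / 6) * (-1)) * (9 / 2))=4356 / 115 - 396 * sqrt(6) / 115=29.44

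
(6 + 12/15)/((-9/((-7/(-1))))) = -238/45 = -5.29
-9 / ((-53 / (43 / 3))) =129 / 53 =2.43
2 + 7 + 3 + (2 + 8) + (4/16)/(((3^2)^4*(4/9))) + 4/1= 303265/11664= 26.00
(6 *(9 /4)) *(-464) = -6264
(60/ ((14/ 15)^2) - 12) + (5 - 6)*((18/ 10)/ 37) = 515154/ 9065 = 56.83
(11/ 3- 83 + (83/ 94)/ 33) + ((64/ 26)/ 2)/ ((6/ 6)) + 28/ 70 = -5220591/ 67210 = -77.68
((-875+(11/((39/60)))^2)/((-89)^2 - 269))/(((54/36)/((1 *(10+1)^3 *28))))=-1853617150/969891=-1911.16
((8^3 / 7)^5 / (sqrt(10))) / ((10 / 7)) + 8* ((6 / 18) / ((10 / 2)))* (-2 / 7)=-16 / 105 + 8796093022208* sqrt(10) / 60025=463401723.48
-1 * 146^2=-21316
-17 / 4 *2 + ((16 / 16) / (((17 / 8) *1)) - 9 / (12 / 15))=-1311 / 68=-19.28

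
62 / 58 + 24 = 727 / 29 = 25.07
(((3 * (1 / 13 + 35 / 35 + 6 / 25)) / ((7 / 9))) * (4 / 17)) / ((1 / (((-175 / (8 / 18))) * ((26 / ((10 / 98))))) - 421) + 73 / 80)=-326156544 / 114638016665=-0.00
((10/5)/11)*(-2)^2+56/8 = 85/11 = 7.73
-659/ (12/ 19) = -1043.42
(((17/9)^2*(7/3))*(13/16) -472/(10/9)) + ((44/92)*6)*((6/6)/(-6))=-187126031/447120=-418.51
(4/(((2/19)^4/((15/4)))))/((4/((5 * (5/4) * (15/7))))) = 733055625/1792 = 409071.22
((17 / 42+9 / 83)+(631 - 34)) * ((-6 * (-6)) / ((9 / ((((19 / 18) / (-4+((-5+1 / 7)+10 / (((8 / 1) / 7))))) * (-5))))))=791513780 / 6723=117732.23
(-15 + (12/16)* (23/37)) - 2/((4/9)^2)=-7299/296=-24.66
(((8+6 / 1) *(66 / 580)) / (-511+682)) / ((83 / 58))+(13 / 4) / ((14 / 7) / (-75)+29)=24402193 / 205609260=0.12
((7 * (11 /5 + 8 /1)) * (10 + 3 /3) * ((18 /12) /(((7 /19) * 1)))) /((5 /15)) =95931 /10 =9593.10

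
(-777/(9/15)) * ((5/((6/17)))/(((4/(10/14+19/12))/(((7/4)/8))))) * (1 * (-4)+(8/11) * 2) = 148711325/25344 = 5867.71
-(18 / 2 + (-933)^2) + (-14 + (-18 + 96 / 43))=-870527.77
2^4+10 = 26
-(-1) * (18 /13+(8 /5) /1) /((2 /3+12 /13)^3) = 442611 /595820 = 0.74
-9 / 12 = -3 / 4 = -0.75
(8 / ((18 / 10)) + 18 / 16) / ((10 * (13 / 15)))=401 / 624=0.64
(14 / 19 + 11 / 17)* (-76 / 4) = -447 / 17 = -26.29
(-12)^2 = 144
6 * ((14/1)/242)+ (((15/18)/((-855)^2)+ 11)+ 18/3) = 1841305891/106144830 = 17.35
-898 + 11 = -887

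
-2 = -2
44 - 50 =-6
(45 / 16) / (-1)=-2.81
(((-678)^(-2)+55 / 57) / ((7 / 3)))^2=1449464299969 / 8475854014224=0.17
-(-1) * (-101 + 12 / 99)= -3329 / 33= -100.88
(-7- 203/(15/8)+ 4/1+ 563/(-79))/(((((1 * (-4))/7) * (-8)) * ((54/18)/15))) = -122759/948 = -129.49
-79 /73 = -1.08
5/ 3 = 1.67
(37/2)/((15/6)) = 37/5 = 7.40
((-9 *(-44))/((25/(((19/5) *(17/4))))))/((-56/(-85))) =543609/1400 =388.29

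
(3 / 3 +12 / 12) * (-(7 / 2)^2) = -49 / 2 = -24.50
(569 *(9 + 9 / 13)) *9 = 645246 / 13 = 49634.31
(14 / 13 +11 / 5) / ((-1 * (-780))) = 71 / 16900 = 0.00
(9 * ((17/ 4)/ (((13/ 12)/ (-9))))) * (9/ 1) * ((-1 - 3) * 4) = 594864/ 13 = 45758.77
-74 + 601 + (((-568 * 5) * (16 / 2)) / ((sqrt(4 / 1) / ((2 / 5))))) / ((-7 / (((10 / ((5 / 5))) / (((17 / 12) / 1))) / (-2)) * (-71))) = 66553 / 119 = 559.27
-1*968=-968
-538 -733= -1271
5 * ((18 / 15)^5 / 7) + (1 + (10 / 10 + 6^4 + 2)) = 5695276 / 4375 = 1301.78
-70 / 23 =-3.04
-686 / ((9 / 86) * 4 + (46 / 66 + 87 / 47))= -22875699 / 98927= -231.24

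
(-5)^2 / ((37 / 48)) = 1200 / 37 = 32.43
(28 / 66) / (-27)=-14 / 891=-0.02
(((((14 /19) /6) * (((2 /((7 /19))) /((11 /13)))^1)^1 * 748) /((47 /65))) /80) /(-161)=-2873 /45402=-0.06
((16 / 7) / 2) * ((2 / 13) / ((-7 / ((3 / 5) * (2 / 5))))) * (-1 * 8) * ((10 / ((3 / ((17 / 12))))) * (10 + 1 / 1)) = 23936 / 9555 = 2.51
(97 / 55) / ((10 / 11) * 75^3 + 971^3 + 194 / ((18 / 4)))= 873 / 453361677535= 0.00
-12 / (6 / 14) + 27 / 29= -785 / 29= -27.07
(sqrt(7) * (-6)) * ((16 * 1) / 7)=-96 * sqrt(7) / 7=-36.28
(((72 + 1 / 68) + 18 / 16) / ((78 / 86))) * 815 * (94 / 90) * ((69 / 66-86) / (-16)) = 2041428071963 / 5601024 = 364474.08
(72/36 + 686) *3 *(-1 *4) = -8256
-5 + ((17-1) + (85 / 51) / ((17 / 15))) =212 / 17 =12.47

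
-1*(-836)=836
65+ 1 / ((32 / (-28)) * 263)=136753 / 2104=65.00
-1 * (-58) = 58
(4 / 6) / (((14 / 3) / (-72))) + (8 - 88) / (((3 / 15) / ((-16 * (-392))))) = -17561672 / 7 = -2508810.29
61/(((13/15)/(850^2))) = 50852884.62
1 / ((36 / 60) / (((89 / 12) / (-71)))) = -445 / 2556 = -0.17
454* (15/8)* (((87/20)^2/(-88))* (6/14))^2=351128945169/48570368000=7.23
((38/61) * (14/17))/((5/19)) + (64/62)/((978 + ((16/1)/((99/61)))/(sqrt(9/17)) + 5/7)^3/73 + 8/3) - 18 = -182983862944309351353441247555123769783683898/11400487060188928568768355507089558634511015 - 1781369436656047743970217786880 * sqrt(17)/2198743888175299627534880522100204172519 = -16.05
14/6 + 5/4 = 43/12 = 3.58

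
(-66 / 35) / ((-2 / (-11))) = -363 / 35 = -10.37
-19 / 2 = -9.50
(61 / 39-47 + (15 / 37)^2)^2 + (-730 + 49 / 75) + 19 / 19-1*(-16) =1337.17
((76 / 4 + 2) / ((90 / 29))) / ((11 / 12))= 406 / 55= 7.38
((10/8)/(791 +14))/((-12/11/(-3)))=11/2576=0.00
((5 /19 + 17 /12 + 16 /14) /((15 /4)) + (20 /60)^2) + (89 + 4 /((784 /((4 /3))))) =89.87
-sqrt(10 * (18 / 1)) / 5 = -6 * sqrt(5) / 5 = -2.68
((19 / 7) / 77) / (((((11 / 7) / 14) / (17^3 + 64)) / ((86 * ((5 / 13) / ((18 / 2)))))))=9036020 / 1573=5744.45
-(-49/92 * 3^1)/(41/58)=4263/1886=2.26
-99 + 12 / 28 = -690 / 7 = -98.57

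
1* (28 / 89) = 28 / 89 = 0.31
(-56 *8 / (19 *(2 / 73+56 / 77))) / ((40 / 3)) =-22484 / 9595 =-2.34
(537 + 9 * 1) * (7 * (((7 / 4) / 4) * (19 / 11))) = 254163 / 88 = 2888.22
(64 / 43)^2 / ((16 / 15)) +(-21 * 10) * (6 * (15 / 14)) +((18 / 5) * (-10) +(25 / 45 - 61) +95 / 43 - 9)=-24148726 / 16641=-1451.16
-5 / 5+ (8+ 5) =12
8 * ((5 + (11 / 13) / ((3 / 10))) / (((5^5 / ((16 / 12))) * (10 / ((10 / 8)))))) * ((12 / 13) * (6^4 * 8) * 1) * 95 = 3033.75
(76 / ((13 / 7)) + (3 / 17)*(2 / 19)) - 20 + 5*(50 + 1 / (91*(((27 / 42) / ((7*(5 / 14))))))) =10247231 / 37791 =271.16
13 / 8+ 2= 29 / 8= 3.62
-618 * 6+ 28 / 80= -74153 / 20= -3707.65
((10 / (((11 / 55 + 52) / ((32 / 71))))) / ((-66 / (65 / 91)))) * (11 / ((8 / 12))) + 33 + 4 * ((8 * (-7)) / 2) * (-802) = 89856.98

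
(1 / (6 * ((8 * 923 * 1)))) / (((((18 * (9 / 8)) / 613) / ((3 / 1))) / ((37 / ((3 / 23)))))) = 0.58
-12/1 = -12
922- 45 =877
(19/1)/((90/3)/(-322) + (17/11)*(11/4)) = 12236/2677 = 4.57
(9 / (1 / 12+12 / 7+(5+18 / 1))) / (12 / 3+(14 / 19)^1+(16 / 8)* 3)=1197 / 35411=0.03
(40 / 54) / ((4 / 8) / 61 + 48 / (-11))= -5368 / 31563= -0.17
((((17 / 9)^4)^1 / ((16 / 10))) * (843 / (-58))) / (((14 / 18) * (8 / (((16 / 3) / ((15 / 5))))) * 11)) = -117347005 / 39068568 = -3.00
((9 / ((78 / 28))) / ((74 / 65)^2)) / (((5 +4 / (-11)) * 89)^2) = 0.00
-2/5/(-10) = 1/25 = 0.04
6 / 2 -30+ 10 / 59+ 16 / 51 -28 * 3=-332545 / 3009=-110.52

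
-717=-717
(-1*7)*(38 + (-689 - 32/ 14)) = 4573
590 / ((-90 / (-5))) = 32.78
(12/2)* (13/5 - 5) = -72/5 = -14.40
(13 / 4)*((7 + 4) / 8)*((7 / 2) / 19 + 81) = 441155 / 1216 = 362.79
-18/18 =-1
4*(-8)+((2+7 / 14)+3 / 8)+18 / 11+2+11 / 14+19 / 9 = -125249 / 5544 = -22.59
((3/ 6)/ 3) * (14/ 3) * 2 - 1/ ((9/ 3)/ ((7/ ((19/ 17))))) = -91/ 171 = -0.53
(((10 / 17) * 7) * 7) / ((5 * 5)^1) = 98 / 85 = 1.15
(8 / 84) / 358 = 1 / 3759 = 0.00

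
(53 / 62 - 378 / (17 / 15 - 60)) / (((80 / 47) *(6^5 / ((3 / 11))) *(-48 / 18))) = -18721933 / 332995829760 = -0.00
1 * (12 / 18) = 2 / 3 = 0.67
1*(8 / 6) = 4 / 3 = 1.33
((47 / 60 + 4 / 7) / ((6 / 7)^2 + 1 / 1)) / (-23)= -3983 / 117300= -0.03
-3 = -3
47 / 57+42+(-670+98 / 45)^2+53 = 17163018226 / 38475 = 446082.35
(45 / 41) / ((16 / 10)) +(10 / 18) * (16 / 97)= 222665 / 286344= 0.78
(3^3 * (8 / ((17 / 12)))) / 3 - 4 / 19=16348 / 323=50.61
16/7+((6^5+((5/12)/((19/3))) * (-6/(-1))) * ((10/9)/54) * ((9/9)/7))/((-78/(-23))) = 1166843/129276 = 9.03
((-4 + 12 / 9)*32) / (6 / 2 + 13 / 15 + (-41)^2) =-1280 / 25273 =-0.05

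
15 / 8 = 1.88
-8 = -8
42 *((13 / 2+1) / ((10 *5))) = 63 / 10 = 6.30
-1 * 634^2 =-401956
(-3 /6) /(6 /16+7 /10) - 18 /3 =-278 /43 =-6.47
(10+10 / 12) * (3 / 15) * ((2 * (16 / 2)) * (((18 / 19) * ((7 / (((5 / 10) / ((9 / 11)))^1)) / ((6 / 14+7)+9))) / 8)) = 2.86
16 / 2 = 8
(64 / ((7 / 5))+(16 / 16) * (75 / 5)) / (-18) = -425 / 126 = -3.37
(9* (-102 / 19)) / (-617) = 918 / 11723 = 0.08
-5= -5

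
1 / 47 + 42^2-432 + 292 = 1624.02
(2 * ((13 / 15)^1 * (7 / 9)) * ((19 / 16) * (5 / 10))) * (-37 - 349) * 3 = -333697 / 360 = -926.94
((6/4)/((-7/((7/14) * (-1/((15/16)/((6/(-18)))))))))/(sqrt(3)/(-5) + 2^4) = -320/134337 - 4 * sqrt(3)/134337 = -0.00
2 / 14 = 1 / 7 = 0.14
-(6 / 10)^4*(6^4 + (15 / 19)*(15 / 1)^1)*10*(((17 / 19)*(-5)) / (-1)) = -68434146 / 9025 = -7582.73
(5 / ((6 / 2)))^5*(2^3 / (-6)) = -12500 / 729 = -17.15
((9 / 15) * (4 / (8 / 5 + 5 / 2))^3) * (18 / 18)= 38400 / 68921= 0.56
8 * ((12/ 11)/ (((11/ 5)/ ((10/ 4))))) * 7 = 8400/ 121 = 69.42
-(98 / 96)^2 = -2401 / 2304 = -1.04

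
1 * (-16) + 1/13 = -207/13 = -15.92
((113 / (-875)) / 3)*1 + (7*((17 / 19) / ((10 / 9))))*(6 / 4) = 1678237 / 199500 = 8.41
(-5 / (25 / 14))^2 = 196 / 25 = 7.84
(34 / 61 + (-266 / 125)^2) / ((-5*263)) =-4847366 / 1253359375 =-0.00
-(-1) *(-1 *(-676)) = 676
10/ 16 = 5/ 8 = 0.62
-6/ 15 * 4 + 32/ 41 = -168/ 205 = -0.82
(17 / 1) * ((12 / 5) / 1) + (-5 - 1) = 174 / 5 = 34.80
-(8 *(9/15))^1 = -24/5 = -4.80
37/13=2.85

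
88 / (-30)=-44 / 15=-2.93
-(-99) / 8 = 99 / 8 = 12.38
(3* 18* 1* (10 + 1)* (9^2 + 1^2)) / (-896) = -12177 / 224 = -54.36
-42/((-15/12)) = 168/5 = 33.60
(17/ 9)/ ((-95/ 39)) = -221/ 285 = -0.78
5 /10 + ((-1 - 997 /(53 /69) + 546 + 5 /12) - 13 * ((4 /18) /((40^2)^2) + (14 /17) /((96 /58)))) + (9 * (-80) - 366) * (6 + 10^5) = -1127291378156651713 /10379520000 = -108607274.53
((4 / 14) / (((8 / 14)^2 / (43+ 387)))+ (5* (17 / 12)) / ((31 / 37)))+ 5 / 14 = 250675 / 651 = 385.06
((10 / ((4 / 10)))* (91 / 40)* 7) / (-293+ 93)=-637 / 320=-1.99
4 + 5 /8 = 37 /8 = 4.62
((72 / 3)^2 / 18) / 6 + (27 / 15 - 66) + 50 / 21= -56.49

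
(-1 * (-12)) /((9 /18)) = 24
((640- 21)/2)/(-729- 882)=-0.19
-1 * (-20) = 20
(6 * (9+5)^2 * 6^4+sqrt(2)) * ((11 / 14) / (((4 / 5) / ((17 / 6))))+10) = 4295 * sqrt(2) / 336+19482120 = 19482138.08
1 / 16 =0.06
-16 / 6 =-2.67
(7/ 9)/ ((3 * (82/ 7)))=49/ 2214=0.02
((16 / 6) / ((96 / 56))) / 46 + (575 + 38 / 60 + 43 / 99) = 13117831 / 22770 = 576.10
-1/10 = -0.10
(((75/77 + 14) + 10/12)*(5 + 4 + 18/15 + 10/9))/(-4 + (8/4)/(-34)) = -63192859/1434510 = -44.05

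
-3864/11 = -351.27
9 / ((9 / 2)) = 2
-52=-52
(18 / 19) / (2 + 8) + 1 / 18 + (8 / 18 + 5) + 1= 1253 / 190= 6.59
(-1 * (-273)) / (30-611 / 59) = 16107 / 1159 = 13.90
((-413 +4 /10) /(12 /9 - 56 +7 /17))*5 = 105213 /2767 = 38.02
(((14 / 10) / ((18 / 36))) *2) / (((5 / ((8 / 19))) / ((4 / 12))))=224 / 1425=0.16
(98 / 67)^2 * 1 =9604 / 4489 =2.14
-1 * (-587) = 587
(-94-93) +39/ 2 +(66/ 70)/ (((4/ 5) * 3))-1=-4707/ 28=-168.11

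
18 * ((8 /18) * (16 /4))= 32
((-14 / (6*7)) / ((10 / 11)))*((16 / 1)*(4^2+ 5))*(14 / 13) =-8624 / 65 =-132.68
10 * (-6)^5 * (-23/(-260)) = -89424/13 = -6878.77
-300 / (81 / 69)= -2300 / 9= -255.56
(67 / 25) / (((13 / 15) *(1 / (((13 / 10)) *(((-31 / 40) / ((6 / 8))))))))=-2077 / 500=-4.15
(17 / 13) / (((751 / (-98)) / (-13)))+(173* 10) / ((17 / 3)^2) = 12174544 / 217039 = 56.09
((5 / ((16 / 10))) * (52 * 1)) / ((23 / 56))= 9100 / 23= 395.65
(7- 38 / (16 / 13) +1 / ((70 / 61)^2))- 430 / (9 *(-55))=-21583967 / 970200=-22.25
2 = 2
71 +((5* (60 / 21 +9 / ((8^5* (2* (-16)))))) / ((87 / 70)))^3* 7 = 1015535145113770291839962111 / 94900283693515319279616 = 10701.08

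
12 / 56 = 3 / 14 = 0.21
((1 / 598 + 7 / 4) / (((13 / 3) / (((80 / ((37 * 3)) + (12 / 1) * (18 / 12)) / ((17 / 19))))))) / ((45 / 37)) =8271479 / 1189422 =6.95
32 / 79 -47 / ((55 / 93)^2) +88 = -10987137 / 238975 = -45.98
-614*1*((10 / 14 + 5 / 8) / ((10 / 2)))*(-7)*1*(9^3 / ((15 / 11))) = 2461833 / 4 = 615458.25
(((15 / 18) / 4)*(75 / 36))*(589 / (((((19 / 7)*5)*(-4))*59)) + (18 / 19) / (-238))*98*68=-87719975 / 161424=-543.41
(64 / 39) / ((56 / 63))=24 / 13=1.85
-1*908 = -908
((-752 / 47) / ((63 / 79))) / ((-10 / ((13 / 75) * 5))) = 8216 / 4725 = 1.74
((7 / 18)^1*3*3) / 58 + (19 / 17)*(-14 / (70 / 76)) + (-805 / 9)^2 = 6376006871 / 798660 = 7983.38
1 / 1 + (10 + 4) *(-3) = -41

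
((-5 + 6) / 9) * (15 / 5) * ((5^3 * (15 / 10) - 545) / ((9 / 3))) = -715 / 18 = -39.72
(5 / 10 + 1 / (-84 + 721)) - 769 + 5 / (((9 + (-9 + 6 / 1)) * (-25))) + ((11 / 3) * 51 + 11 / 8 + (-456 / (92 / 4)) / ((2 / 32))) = -1577691449 / 1758120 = -897.37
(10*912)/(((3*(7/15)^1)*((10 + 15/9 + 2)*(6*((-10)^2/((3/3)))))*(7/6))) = 1368/2009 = 0.68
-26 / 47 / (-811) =26 / 38117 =0.00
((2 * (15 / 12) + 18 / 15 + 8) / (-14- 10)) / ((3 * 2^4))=-13 / 1280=-0.01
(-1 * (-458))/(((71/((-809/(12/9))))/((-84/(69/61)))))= 474638682/1633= 290654.43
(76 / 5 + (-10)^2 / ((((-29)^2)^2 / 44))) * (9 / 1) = 483978204 / 3536405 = 136.86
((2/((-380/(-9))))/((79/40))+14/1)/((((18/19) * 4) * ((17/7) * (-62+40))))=-73675/1063656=-0.07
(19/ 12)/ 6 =19/ 72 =0.26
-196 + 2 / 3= -586 / 3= -195.33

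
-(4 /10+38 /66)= -161 /165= -0.98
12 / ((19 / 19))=12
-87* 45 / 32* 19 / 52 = -74385 / 1664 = -44.70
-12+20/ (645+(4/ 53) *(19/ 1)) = -410072/ 34261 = -11.97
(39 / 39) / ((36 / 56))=14 / 9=1.56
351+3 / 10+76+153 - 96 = 484.30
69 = 69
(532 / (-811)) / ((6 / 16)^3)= -272384 / 21897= -12.44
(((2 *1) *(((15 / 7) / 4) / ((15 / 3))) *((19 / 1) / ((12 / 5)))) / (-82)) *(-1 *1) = 95 / 4592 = 0.02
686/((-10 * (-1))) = 343/5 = 68.60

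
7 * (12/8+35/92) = 1211/92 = 13.16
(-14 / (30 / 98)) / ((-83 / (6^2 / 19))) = 8232 / 7885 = 1.04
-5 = -5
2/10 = 1/5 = 0.20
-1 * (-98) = 98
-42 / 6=-7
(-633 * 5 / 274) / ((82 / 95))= -300675 / 22468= -13.38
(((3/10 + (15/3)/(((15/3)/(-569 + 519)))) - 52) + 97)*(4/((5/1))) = -94/25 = -3.76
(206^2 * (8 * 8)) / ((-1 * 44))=-678976 / 11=-61725.09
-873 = -873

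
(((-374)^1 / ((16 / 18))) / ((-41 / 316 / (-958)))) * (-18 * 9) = 20634394572 / 41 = 503277916.39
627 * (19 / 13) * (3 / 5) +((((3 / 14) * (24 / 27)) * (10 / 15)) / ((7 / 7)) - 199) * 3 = -63866 / 1365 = -46.79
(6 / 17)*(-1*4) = -24 / 17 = -1.41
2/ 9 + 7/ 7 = 1.22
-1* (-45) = 45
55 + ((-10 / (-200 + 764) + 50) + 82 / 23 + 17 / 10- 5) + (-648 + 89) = -7357597 / 16215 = -453.75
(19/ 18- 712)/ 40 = -12797/ 720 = -17.77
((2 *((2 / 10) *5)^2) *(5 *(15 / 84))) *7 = 25 / 2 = 12.50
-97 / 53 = -1.83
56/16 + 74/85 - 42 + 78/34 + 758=122853/170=722.66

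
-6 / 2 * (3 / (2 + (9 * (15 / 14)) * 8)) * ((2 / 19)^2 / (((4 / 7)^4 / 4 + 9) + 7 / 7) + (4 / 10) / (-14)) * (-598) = -11241079317 / 6018319445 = -1.87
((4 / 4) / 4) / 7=1 / 28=0.04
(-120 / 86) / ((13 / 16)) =-960 / 559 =-1.72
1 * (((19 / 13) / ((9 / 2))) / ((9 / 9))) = 38 / 117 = 0.32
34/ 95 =0.36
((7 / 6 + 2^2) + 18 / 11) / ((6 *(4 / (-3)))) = -449 / 528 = -0.85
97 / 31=3.13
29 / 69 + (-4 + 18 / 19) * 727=-2908903 / 1311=-2218.84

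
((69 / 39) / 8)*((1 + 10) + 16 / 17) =4669 / 1768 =2.64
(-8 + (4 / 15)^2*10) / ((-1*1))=328 / 45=7.29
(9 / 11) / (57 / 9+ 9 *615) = 27 / 182864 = 0.00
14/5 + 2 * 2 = 6.80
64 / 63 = 1.02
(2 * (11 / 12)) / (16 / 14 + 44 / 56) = 0.95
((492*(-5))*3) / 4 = -1845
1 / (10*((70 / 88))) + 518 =90672 / 175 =518.13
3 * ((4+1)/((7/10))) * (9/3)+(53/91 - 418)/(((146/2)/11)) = 9215/6643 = 1.39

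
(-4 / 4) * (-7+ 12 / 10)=29 / 5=5.80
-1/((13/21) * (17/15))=-315/221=-1.43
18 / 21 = 6 / 7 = 0.86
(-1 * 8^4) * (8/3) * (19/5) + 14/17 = -10583854/255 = -41505.31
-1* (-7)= 7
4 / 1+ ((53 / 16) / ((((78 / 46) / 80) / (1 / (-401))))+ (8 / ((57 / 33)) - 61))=-15676610 / 297141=-52.76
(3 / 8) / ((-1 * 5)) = -3 / 40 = -0.08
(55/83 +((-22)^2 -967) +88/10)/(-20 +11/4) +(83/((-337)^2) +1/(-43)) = 1278535607208/46612692515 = 27.43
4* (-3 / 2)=-6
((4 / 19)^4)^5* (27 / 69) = 9895604649984 / 864569389523557038447178823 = 0.00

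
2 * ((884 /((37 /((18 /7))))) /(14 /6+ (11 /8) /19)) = 51.08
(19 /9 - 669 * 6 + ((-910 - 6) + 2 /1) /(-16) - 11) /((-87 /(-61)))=-2780.59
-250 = -250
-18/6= -3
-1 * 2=-2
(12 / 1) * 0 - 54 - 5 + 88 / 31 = -1741 / 31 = -56.16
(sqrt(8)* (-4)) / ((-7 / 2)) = 16* sqrt(2) / 7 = 3.23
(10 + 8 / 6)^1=34 / 3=11.33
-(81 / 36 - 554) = 2207 / 4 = 551.75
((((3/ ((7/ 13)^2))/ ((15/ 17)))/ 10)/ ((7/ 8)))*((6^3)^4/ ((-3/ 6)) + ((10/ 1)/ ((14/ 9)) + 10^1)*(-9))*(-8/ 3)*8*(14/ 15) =4980880616797696/ 42875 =116172142665.84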